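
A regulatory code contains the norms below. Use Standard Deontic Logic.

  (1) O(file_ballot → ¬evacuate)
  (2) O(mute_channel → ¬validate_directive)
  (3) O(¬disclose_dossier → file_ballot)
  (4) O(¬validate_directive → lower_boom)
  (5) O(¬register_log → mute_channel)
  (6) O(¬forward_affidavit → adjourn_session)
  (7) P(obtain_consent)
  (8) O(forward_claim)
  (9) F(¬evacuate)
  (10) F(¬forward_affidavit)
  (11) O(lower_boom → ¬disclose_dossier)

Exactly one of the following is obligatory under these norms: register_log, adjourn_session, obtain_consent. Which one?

register_log

Premise 9 is F(¬evacuate), i.e. O(evacuate).
The contrapositive of premise 1 (O(file_ballot → ¬evacuate)) is O(evacuate → ¬file_ballot), and O(evacuate) is already established, so O(¬file_ballot).
The contrapositive of premise 3 (O(¬disclose_dossier → file_ballot)) is O(¬file_ballot → disclose_dossier), and O(¬file_ballot) is already established, so O(disclose_dossier).
The contrapositive of premise 11 (O(lower_boom → ¬disclose_dossier)) is O(disclose_dossier → ¬lower_boom), and O(disclose_dossier) is already established, so O(¬lower_boom).
Premise 4 is O(¬validate_directive → lower_boom); contrapositively O(¬lower_boom → validate_directive). Since O(¬lower_boom) holds, K gives O(validate_directive).
The contrapositive of premise 2 (O(mute_channel → ¬validate_directive)) is O(validate_directive → ¬mute_channel), and O(validate_directive) is already established, so O(¬mute_channel).
Premise 5 is O(¬register_log → mute_channel); contrapositively O(¬mute_channel → register_log). Since O(¬mute_channel) holds, K gives O(register_log).
So O(register_log) holds — register_log is obligatory. None of the other listed options is made obligatory by any chain of premises.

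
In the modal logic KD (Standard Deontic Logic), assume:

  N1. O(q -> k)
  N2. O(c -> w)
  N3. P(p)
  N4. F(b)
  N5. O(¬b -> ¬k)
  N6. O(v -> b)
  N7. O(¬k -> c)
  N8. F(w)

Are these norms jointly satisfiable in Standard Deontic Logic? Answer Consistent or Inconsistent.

F(w) at premise 8 means O(¬w).
Premise 2 is O(c -> w); contrapositively O(¬w -> ¬c). Since O(¬w) holds, K gives O(¬c).
The contrapositive of premise 7 (O(¬k -> c)) is O(¬c -> k), and O(¬c) is already established, so O(k).
Premise 5, O(¬b -> ¬k), contraposes to O(k -> b); with O(k) we get O(b).
But premise 4, F(b), means O(¬b).
We now have both O(b) and O(¬b) — b is simultaneously obligatory and forbidden, violating the D-axiom.

Inconsistent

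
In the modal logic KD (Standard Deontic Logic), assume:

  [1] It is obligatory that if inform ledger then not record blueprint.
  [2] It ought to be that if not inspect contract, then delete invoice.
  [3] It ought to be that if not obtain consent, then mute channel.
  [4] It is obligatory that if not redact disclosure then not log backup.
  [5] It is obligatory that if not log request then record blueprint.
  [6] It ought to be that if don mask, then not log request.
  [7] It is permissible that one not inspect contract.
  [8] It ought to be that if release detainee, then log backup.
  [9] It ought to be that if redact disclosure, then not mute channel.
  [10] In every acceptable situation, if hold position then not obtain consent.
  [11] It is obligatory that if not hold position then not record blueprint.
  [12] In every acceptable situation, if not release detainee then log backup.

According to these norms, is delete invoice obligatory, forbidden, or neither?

Premise 2 is O(¬inspect_contract → delete_invoice), but O(¬inspect_contract) is not derivable from the premises (the permission P(¬inspect_contract) asserts only ¬O(inspect_contract), not O(¬inspect_contract)), so it does not yield O(delete_invoice).
No premise or chain of K-axiom applications forces O(delete_invoice), and none forces O(¬delete_invoice). So delete_invoice is neither obligatory nor forbidden under these norms.

Neither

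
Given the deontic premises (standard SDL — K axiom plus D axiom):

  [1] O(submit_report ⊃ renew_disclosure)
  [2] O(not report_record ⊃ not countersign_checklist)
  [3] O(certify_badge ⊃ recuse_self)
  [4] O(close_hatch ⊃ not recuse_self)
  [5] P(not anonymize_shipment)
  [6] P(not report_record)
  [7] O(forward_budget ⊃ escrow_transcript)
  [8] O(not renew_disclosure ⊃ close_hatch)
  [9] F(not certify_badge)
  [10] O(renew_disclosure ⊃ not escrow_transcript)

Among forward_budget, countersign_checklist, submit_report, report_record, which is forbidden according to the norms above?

F(not certify_badge) at premise 9 means O(certify_badge).
Applying K to premise 3 (O(certify_badge ⊃ recuse_self)) and O(certify_badge) yields O(recuse_self).
The contrapositive of premise 4 (O(close_hatch ⊃ not recuse_self)) is O(recuse_self ⊃ not close_hatch), and O(recuse_self) is already established, so O(not close_hatch).
The contrapositive of premise 8 (O(not renew_disclosure ⊃ close_hatch)) is O(not close_hatch ⊃ renew_disclosure), and O(not close_hatch) is already established, so O(renew_disclosure).
Premise 10 is O(renew_disclosure ⊃ not escrow_transcript); since O(renew_disclosure), deontic closure gives O(not escrow_transcript).
Premise 7, O(forward_budget ⊃ escrow_transcript), contraposes to O(not escrow_transcript ⊃ not forward_budget); with O(not escrow_transcript) we get O(not forward_budget).
So O(not forward_budget) holds, i.e. forward_budget is forbidden. None of the other listed options is forbidden under the premises.

forward_budget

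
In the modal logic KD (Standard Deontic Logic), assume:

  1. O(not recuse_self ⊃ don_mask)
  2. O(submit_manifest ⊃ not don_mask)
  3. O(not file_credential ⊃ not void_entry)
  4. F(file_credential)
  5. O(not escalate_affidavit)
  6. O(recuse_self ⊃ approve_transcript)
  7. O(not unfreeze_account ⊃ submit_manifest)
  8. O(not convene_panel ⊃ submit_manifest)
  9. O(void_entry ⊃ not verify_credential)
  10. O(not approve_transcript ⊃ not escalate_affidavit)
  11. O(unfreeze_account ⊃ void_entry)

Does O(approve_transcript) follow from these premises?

Premise 4, F(file_credential), is equivalent to O(not file_credential).
Applying K to premise 3 (O(not file_credential ⊃ not void_entry)) and O(not file_credential) yields O(not void_entry).
The contrapositive of premise 11 (O(unfreeze_account ⊃ void_entry)) is O(not void_entry ⊃ not unfreeze_account), and O(not void_entry) is already established, so O(not unfreeze_account).
With premise 7, O(not unfreeze_account ⊃ submit_manifest), the K-axiom yields O(submit_manifest).
Applying K to premise 2 (O(submit_manifest ⊃ not don_mask)) and O(submit_manifest) yields O(not don_mask).
The contrapositive of premise 1 (O(not recuse_self ⊃ don_mask)) is O(not don_mask ⊃ recuse_self), and O(not don_mask) is already established, so O(recuse_self).
With premise 6, O(recuse_self ⊃ approve_transcript), the K-axiom yields O(approve_transcript).
Premises 5, 8, 9, 10 do not contribute to this derivation.
So O(approve_transcript) follows.

Yes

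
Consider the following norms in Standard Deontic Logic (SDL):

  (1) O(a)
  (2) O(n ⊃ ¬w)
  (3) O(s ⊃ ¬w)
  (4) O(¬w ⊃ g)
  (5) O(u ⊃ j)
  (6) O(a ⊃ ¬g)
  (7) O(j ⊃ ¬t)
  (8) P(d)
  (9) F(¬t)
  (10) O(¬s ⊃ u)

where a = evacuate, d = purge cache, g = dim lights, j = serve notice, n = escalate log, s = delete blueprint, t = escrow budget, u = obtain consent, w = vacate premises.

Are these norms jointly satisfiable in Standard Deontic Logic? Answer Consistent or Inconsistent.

Premise 9, F(¬t), is equivalent to O(t).
The contrapositive of premise 7 (O(j ⊃ ¬t)) is O(t ⊃ ¬j), and O(t) is already established, so O(¬j).
Premise 5, O(u ⊃ j), contraposes to O(¬j ⊃ ¬u); with O(¬j) we get O(¬u).
Premise 10, O(¬s ⊃ u), contraposes to O(¬u ⊃ s); with O(¬u) we get O(s).
With premise 3, O(s ⊃ ¬w), the K-axiom yields O(¬w).
From O(¬w) and premise 4, O(¬w ⊃ g), we obtain O(g).
Premise 6, O(a ⊃ ¬g), contraposes to O(g ⊃ ¬a); with O(g) we get O(¬a).
But premise 1 directly asserts O(a).
We now have both O(¬a) and O(a) — a is simultaneously obligatory and forbidden, violating the D-axiom.

Inconsistent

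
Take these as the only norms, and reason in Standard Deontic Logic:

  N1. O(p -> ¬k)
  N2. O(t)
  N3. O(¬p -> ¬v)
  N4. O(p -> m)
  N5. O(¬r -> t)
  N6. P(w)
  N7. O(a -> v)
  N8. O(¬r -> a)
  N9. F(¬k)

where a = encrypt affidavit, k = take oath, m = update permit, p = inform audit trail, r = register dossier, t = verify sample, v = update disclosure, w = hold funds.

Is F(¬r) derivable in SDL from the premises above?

Yes

Premise 9 is F(¬k), i.e. O(k).
The contrapositive of premise 1 (O(p -> ¬k)) is O(k -> ¬p), and O(k) is already established, so O(¬p).
Premise 3 is O(¬p -> ¬v); since O(¬p), deontic closure gives O(¬v).
Premise 7, O(a -> v), contraposes to O(¬v -> ¬a); with O(¬v) we get O(¬a).
The contrapositive of premise 8 (O(¬r -> a)) is O(¬a -> r), and O(¬a) is already established, so O(r).
Premises 2, 4, 5, 6 do not contribute to this derivation.
So O(r) holds, i.e. F(¬r). The claim follows.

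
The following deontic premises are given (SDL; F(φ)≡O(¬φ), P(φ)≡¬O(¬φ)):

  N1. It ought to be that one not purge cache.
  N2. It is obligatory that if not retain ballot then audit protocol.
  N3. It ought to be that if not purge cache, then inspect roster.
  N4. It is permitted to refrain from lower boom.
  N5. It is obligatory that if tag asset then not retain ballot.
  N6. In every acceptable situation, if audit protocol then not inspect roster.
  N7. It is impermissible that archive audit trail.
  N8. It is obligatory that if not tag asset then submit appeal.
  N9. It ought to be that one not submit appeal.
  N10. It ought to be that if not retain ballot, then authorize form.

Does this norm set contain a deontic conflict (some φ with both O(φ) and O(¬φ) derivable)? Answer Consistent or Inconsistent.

From premise 1 we have O(¬purge_cache).
Premise 3 is O(¬purge_cache → inspect_roster); since O(¬purge_cache), deontic closure gives O(inspect_roster).
Premise 6 is O(audit_protocol → ¬inspect_roster); contrapositively O(inspect_roster → ¬audit_protocol). Since O(inspect_roster) holds, K gives O(¬audit_protocol).
Premise 2, O(¬retain_ballot → audit_protocol), contraposes to O(¬audit_protocol → retain_ballot); with O(¬audit_protocol) we get O(retain_ballot).
The contrapositive of premise 5 (O(tag_asset → ¬retain_ballot)) is O(retain_ballot → ¬tag_asset), and O(retain_ballot) is already established, so O(¬tag_asset).
Premise 8 is O(¬tag_asset → submit_appeal); since O(¬tag_asset), deontic closure gives O(submit_appeal).
But premise 9 directly asserts O(¬submit_appeal).
We now have both O(submit_appeal) and O(¬submit_appeal) — submit_appeal is simultaneously obligatory and forbidden, violating the D-axiom.

Inconsistent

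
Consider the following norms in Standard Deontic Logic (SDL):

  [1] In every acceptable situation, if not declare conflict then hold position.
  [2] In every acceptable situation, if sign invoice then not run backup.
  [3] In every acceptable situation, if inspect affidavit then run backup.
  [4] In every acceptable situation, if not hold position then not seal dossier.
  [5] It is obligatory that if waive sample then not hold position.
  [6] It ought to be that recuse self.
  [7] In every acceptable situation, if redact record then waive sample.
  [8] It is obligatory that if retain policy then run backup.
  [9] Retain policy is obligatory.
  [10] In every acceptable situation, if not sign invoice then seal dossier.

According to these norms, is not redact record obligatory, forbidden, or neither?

Obligatory

Premise 9 states O(retain_policy) outright.
Premise 8 is O(retain_policy → run_backup); since O(retain_policy), deontic closure gives O(run_backup).
The contrapositive of premise 2 (O(sign_invoice → ¬run_backup)) is O(run_backup → ¬sign_invoice), and O(run_backup) is already established, so O(¬sign_invoice).
From O(¬sign_invoice) and premise 10, O(¬sign_invoice → seal_dossier), we obtain O(seal_dossier).
Premise 4 is O(¬hold_position → ¬seal_dossier); contrapositively O(seal_dossier → hold_position). Since O(seal_dossier) holds, K gives O(hold_position).
Premise 5 is O(waive_sample → ¬hold_position); contrapositively O(hold_position → ¬waive_sample). Since O(hold_position) holds, K gives O(¬waive_sample).
Premise 7, O(redact_record → waive_sample), contraposes to O(¬waive_sample → ¬redact_record); with O(¬waive_sample) we get O(¬redact_record).
Premises 1, 3, 6 do not contribute to this derivation.
Hence ¬redact_record is obligatory.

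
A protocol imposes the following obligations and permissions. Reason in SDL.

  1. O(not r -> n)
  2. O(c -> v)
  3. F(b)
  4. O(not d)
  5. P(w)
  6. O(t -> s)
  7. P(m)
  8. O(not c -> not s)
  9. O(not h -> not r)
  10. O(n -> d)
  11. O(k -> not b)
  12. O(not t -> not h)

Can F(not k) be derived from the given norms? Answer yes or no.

Premise 11 is O(k -> not b); even if O(not b) held, inferring O(k) would be affirming the consequent — invalid.
No other premise forces O(k). An ideal world satisfying every premise can still have not k true, so F(not k) is not derivable.

No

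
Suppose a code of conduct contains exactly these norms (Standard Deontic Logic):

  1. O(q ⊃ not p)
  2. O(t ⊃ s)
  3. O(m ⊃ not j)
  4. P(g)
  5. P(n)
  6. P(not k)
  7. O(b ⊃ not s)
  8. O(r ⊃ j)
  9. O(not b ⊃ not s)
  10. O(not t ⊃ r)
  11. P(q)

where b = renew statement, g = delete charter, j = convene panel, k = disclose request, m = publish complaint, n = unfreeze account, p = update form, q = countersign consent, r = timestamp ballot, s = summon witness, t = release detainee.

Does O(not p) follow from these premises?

Premise 1 is O(q ⊃ not p), but O(q) is not derivable from the premises (the permission P(q) asserts only not O(not q), not O(q)), so it does not yield O(not p).
No other premise forces O(not p). An ideal world satisfying every premise can still have not p false, so O(not p) is not derivable.

No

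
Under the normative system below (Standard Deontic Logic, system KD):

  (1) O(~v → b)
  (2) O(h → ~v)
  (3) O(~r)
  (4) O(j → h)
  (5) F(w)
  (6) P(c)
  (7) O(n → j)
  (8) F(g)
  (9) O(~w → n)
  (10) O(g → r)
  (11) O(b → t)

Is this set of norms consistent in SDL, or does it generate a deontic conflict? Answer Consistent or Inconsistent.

Premise 10 is O(g → r), but O(g) is not derivable from the premises, so it does not yield O(r).
So O(r) is not derivable, and the apparent clash with O(~r) does not arise.
A world satisfying every obligation exists (e.g. b=true, c=false, g=false, h=true, j=true, n=true, r=false, t=true, v=false, w=false); no atom is both obligatory and forbidden, so the set is consistent.

Consistent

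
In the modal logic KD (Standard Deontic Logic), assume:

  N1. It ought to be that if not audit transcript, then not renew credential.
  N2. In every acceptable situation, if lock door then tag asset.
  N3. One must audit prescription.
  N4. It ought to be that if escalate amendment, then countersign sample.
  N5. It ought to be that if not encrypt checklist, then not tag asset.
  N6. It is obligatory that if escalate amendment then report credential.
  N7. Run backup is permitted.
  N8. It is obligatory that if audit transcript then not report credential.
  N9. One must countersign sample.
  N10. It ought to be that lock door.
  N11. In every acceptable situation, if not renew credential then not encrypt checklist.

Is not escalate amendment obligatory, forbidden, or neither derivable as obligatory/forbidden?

Premise 10 states O(lock_door) outright.
Premise 2 is O(lock_door → tag_asset); since O(lock_door), deontic closure gives O(tag_asset).
Premise 5 is O(¬encrypt_checklist → ¬tag_asset); contrapositively O(tag_asset → encrypt_checklist). Since O(tag_asset) holds, K gives O(encrypt_checklist).
Premise 11 is O(¬renew_credential → ¬encrypt_checklist); contrapositively O(encrypt_checklist → renew_credential). Since O(encrypt_checklist) holds, K gives O(renew_credential).
The contrapositive of premise 1 (O(¬audit_transcript → ¬renew_credential)) is O(renew_credential → audit_transcript), and O(renew_credential) is already established, so O(audit_transcript).
From O(audit_transcript) and premise 8, O(audit_transcript → ¬report_credential), we obtain O(¬report_credential).
The contrapositive of premise 6 (O(escalate_amendment → report_credential)) is O(¬report_credential → ¬escalate_amendment), and O(¬report_credential) is already established, so O(¬escalate_amendment).
Premises 3, 4, 7, 9 do not contribute to this derivation.
Hence ¬escalate_amendment is obligatory.

Obligatory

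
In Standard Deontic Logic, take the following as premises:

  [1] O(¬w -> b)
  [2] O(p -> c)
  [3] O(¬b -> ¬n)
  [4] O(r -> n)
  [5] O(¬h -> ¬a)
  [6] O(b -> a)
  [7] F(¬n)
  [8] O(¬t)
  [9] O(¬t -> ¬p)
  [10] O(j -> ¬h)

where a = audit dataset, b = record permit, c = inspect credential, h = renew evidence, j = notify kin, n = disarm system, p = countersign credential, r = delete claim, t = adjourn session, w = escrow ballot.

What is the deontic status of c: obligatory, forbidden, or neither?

Neither

Premise 2 is O(p -> c), but O(p) is not derivable from the premises, so it does not yield O(c).
No premise or chain of K-axiom applications forces O(c), and none forces O(¬c). So c is neither obligatory nor forbidden under these norms.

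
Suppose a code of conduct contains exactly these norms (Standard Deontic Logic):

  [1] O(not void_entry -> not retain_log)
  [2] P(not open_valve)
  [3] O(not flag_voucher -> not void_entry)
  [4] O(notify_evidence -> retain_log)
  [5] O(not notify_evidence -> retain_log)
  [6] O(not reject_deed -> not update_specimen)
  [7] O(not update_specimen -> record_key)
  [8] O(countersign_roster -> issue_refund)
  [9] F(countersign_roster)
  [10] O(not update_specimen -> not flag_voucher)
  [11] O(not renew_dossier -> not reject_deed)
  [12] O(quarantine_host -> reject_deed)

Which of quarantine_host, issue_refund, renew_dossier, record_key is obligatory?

renew_dossier

Premises 5 and 4 are O(not notify_evidence -> retain_log) and O(notify_evidence -> retain_log); every ideal world satisfies not notify_evidence or notify_evidence, so in either case retain_log holds — hence O(retain_log).
Premise 1, O(not void_entry -> not retain_log), contraposes to O(retain_log -> void_entry); with O(retain_log) we get O(void_entry).
The contrapositive of premise 3 (O(not flag_voucher -> not void_entry)) is O(void_entry -> flag_voucher), and O(void_entry) is already established, so O(flag_voucher).
The contrapositive of premise 10 (O(not update_specimen -> not flag_voucher)) is O(flag_voucher -> update_specimen), and O(flag_voucher) is already established, so O(update_specimen).
Premise 6 is O(not reject_deed -> not update_specimen); contrapositively O(update_specimen -> reject_deed). Since O(update_specimen) holds, K gives O(reject_deed).
The contrapositive of premise 11 (O(not renew_dossier -> not reject_deed)) is O(reject_deed -> renew_dossier), and O(reject_deed) is already established, so O(renew_dossier).
So O(renew_dossier) holds — renew_dossier is obligatory. None of the other listed options is made obligatory by any chain of premises.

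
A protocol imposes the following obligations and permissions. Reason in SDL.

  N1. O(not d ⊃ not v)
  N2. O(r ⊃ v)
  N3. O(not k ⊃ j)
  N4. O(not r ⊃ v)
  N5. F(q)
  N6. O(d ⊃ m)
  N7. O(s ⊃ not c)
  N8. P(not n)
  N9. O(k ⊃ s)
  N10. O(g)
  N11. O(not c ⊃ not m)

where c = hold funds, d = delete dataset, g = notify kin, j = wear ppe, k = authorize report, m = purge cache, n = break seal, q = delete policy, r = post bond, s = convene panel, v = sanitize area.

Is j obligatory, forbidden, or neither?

Premises 4 and 2 cover both cases: O(not r ⊃ v) and O(r ⊃ v). Since not r ∨ r is a tautology, O(v) follows.
Premise 1, O(not d ⊃ not v), contraposes to O(v ⊃ d); with O(v) we get O(d).
Premise 6 is O(d ⊃ m); since O(d), deontic closure gives O(m).
The contrapositive of premise 11 (O(not c ⊃ not m)) is O(m ⊃ c), and O(m) is already established, so O(c).
The contrapositive of premise 7 (O(s ⊃ not c)) is O(c ⊃ not s), and O(c) is already established, so O(not s).
Premise 9, O(k ⊃ s), contraposes to O(not s ⊃ not k); with O(not s) we get O(not k).
With premise 3, O(not k ⊃ j), the K-axiom yields O(j).
Premises 5, 8, 10 do not contribute to this derivation.
Hence j is obligatory.

Obligatory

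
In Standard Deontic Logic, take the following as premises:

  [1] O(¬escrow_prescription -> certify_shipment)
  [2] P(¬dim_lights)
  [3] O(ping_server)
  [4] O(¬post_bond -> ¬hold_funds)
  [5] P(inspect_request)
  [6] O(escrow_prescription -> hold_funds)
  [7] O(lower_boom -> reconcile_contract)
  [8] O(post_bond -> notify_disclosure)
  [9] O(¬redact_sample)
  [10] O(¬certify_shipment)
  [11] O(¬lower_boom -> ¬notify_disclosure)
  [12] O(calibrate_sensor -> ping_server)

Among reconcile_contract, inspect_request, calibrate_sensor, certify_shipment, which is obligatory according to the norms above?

Premise 10 states O(¬certify_shipment) outright.
Premise 1, O(¬escrow_prescription -> certify_shipment), contraposes to O(¬certify_shipment -> escrow_prescription); with O(¬certify_shipment) we get O(escrow_prescription).
Premise 6 is O(escrow_prescription -> hold_funds); since O(escrow_prescription), deontic closure gives O(hold_funds).
Premise 4 is O(¬post_bond -> ¬hold_funds); contrapositively O(hold_funds -> post_bond). Since O(hold_funds) holds, K gives O(post_bond).
From O(post_bond) and premise 8, O(post_bond -> notify_disclosure), we obtain O(notify_disclosure).
Premise 11, O(¬lower_boom -> ¬notify_disclosure), contraposes to O(notify_disclosure -> lower_boom); with O(notify_disclosure) we get O(lower_boom).
With premise 7, O(lower_boom -> reconcile_contract), the K-axiom yields O(reconcile_contract).
So O(reconcile_contract) holds — reconcile_contract is obligatory. None of the other listed options is made obligatory by any chain of premises.

reconcile_contract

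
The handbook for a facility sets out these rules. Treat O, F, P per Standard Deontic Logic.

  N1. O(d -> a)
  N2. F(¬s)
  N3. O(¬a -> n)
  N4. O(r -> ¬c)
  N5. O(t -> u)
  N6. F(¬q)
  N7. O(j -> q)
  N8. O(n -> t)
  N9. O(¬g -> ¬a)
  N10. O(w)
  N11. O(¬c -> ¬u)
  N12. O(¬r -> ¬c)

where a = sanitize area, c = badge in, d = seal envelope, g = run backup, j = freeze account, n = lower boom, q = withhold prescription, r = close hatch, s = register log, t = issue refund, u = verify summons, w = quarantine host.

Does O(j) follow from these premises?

Premise 7 is O(j -> q); even if O(q) held, inferring O(j) would be affirming the consequent — invalid.
No other premise forces O(j). An ideal world satisfying every premise can still have j false, so O(j) is not derivable.

No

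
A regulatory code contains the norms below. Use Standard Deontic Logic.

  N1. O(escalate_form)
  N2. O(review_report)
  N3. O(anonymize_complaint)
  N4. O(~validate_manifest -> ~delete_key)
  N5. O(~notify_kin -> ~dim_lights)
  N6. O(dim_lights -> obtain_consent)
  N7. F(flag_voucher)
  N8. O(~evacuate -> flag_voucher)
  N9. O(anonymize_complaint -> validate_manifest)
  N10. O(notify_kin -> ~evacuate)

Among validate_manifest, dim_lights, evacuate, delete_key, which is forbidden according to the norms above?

dim_lights

Premise 7, F(flag_voucher), is equivalent to O(~flag_voucher).
Premise 8 is O(~evacuate -> flag_voucher); contrapositively O(~flag_voucher -> evacuate). Since O(~flag_voucher) holds, K gives O(evacuate).
Premise 10, O(notify_kin -> ~evacuate), contraposes to O(evacuate -> ~notify_kin); with O(evacuate) we get O(~notify_kin).
Premise 5 is O(~notify_kin -> ~dim_lights); since O(~notify_kin), deontic closure gives O(~dim_lights).
So O(~dim_lights) holds, i.e. dim_lights is forbidden. None of the other listed options is forbidden under the premises.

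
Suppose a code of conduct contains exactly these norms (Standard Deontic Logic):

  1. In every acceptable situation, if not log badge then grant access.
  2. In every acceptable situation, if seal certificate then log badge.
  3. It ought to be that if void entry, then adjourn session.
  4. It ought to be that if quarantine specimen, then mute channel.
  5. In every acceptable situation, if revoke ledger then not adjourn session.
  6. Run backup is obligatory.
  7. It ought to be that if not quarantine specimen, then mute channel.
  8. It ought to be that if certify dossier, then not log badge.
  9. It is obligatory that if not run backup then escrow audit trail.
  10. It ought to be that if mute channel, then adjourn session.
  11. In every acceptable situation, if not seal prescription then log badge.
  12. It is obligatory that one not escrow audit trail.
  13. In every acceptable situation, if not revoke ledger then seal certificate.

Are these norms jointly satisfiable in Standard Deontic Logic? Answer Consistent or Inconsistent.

Premise 9 is O(¬run_backup → escrow_audit_trail), but O(¬run_backup) is not derivable from the premises, so it does not yield O(escrow_audit_trail).
So O(escrow_audit_trail) is not derivable, and the apparent clash with O(¬escrow_audit_trail) does not arise.
A world satisfying every obligation exists (e.g. adjourn_session=true, certify_dossier=false, escrow_audit_trail=false, grant_access=false, log_badge=true, mute_channel=true, quarantine_specimen=false, revoke_ledger=false, run_backup=true, seal_certificate=true, seal_prescription=false, void_entry=false); no atom is both obligatory and forbidden, so the set is consistent.

Consistent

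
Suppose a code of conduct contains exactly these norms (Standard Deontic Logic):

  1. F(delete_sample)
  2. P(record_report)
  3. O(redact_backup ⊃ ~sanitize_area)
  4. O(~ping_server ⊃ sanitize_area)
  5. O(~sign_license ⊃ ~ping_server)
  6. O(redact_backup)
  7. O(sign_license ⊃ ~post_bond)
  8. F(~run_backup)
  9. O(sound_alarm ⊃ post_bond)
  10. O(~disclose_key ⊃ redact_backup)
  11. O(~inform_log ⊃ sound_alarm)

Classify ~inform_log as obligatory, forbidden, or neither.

Forbidden

Premise 6 gives O(redact_backup).
With premise 3, O(redact_backup ⊃ ~sanitize_area), the K-axiom yields O(~sanitize_area).
The contrapositive of premise 4 (O(~ping_server ⊃ sanitize_area)) is O(~sanitize_area ⊃ ping_server), and O(~sanitize_area) is already established, so O(ping_server).
Premise 5 is O(~sign_license ⊃ ~ping_server); contrapositively O(ping_server ⊃ sign_license). Since O(ping_server) holds, K gives O(sign_license).
Premise 7 is O(sign_license ⊃ ~post_bond); since O(sign_license), deontic closure gives O(~post_bond).
Premise 9, O(sound_alarm ⊃ post_bond), contraposes to O(~post_bond ⊃ ~sound_alarm); with O(~post_bond) we get O(~sound_alarm).
The contrapositive of premise 11 (O(~inform_log ⊃ sound_alarm)) is O(~sound_alarm ⊃ inform_log), and O(~sound_alarm) is already established, so O(inform_log).
Premises 1, 2, 8, 10 do not contribute to this derivation.
Thus O(inform_log), which is F(~inform_log): ~inform_log is forbidden.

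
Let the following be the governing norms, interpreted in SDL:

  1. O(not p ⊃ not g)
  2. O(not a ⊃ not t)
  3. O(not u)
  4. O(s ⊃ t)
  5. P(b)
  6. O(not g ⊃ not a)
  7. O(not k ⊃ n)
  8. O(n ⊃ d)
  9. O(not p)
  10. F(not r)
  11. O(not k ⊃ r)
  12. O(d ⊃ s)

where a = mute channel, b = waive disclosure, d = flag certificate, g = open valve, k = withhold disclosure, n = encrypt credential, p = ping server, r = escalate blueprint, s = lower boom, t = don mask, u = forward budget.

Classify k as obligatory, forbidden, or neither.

Obligatory

From premise 9 we have O(not p).
Premise 1 is O(not p ⊃ not g); since O(not p), deontic closure gives O(not g).
From O(not g) and premise 6, O(not g ⊃ not a), we obtain O(not a).
Applying K to premise 2 (O(not a ⊃ not t)) and O(not a) yields O(not t).
Premise 4 is O(s ⊃ t); contrapositively O(not t ⊃ not s). Since O(not t) holds, K gives O(not s).
Premise 12 is O(d ⊃ s); contrapositively O(not s ⊃ not d). Since O(not s) holds, K gives O(not d).
The contrapositive of premise 8 (O(n ⊃ d)) is O(not d ⊃ not n), and O(not d) is already established, so O(not n).
Premise 7 is O(not k ⊃ n); contrapositively O(not n ⊃ k). Since O(not n) holds, K gives O(k).
Premises 3, 5, 10, 11 do not contribute to this derivation.
Hence k is obligatory.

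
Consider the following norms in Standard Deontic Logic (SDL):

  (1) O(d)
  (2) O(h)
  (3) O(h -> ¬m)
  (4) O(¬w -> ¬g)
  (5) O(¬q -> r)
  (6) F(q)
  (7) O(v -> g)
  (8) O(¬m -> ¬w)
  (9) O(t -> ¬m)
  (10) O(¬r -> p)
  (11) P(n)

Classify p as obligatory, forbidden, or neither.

Neither

Premise 10 is O(¬r -> p), but O(¬r) is not derivable from the premises, so it does not yield O(p).
No premise or chain of K-axiom applications forces O(p), and none forces O(¬p). So p is neither obligatory nor forbidden under these norms.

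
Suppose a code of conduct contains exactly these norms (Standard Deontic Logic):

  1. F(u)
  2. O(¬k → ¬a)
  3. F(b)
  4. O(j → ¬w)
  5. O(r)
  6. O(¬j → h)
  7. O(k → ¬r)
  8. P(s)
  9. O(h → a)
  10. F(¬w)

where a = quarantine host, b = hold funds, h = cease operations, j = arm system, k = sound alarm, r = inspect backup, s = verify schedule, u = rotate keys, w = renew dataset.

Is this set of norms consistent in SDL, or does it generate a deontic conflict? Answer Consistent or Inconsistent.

Premise 10, F(¬w), is equivalent to O(w).
Premise 4, O(j → ¬w), contraposes to O(w → ¬j); with O(w) we get O(¬j).
Premise 6 is O(¬j → h); since O(¬j), deontic closure gives O(h).
Applying K to premise 9 (O(h → a)) and O(h) yields O(a).
The contrapositive of premise 2 (O(¬k → ¬a)) is O(a → k), and O(a) is already established, so O(k).
Applying K to premise 7 (O(k → ¬r)) and O(k) yields O(¬r).
Yet premise 5 states O(r).
We now have both O(¬r) and O(r) — r is simultaneously obligatory and forbidden, violating the D-axiom.

Inconsistent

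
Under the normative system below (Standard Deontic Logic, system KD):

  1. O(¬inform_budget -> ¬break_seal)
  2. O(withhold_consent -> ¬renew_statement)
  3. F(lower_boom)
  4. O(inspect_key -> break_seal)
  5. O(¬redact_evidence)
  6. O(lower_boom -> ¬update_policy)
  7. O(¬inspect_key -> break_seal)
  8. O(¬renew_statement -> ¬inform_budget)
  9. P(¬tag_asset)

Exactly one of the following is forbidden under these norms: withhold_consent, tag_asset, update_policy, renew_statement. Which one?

Premises 4 and 7 are O(inspect_key -> break_seal) and O(¬inspect_key -> break_seal); every ideal world satisfies inspect_key or ¬inspect_key, so in either case break_seal holds — hence O(break_seal).
Premise 1 is O(¬inform_budget -> ¬break_seal); contrapositively O(break_seal -> inform_budget). Since O(break_seal) holds, K gives O(inform_budget).
Premise 8, O(¬renew_statement -> ¬inform_budget), contraposes to O(inform_budget -> renew_statement); with O(inform_budget) we get O(renew_statement).
The contrapositive of premise 2 (O(withhold_consent -> ¬renew_statement)) is O(renew_statement -> ¬withhold_consent), and O(renew_statement) is already established, so O(¬withhold_consent).
So O(¬withhold_consent) holds, i.e. withhold_consent is forbidden. None of the other listed options is forbidden under the premises.

withhold_consent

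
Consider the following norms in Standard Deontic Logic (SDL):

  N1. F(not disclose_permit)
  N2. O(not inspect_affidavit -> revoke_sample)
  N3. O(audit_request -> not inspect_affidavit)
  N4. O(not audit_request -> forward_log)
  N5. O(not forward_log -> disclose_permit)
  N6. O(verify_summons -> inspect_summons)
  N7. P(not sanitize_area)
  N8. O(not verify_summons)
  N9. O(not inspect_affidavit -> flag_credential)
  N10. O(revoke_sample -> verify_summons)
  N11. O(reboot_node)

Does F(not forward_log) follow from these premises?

Premise 8 states O(not verify_summons) outright.
The contrapositive of premise 10 (O(revoke_sample -> verify_summons)) is O(not verify_summons -> not revoke_sample), and O(not verify_summons) is already established, so O(not revoke_sample).
The contrapositive of premise 2 (O(not inspect_affidavit -> revoke_sample)) is O(not revoke_sample -> inspect_affidavit), and O(not revoke_sample) is already established, so O(inspect_affidavit).
Premise 3, O(audit_request -> not inspect_affidavit), contraposes to O(inspect_affidavit -> not audit_request); with O(inspect_affidavit) we get O(not audit_request).
Premise 4 is O(not audit_request -> forward_log); since O(not audit_request), deontic closure gives O(forward_log).
Premises 1, 5, 6, 7, 9, 11 do not contribute to this derivation.
So O(forward_log) holds, i.e. F(not forward_log). The claim follows.

Yes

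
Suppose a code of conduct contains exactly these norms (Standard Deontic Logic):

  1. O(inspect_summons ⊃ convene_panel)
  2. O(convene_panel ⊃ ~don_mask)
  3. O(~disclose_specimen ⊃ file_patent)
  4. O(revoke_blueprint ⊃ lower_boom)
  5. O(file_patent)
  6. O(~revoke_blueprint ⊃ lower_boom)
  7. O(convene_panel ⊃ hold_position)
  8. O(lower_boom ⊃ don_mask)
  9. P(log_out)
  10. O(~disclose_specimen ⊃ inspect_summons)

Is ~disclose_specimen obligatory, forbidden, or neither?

By case analysis on revoke_blueprint: premise 4 gives O(revoke_blueprint ⊃ lower_boom) and premise 6 gives O(~revoke_blueprint ⊃ lower_boom), so O(lower_boom) either way.
Premise 8 is O(lower_boom ⊃ don_mask); since O(lower_boom), deontic closure gives O(don_mask).
Premise 2 is O(convene_panel ⊃ ~don_mask); contrapositively O(don_mask ⊃ ~convene_panel). Since O(don_mask) holds, K gives O(~convene_panel).
Premise 1 is O(inspect_summons ⊃ convene_panel); contrapositively O(~convene_panel ⊃ ~inspect_summons). Since O(~convene_panel) holds, K gives O(~inspect_summons).
The contrapositive of premise 10 (O(~disclose_specimen ⊃ inspect_summons)) is O(~inspect_summons ⊃ disclose_specimen), and O(~inspect_summons) is already established, so O(disclose_specimen).
Premises 3, 5, 7, 9 do not contribute to this derivation.
Thus O(disclose_specimen), which is F(~disclose_specimen): ~disclose_specimen is forbidden.

Forbidden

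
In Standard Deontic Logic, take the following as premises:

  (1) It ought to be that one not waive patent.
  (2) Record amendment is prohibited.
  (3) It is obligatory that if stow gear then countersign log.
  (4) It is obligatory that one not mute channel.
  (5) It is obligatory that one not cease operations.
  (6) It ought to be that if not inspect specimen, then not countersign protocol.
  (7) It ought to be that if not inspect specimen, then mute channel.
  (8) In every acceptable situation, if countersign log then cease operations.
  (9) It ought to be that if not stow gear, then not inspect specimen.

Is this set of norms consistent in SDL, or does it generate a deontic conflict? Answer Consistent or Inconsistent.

Inconsistent

From premise 4 we have O(¬mute_channel).
The contrapositive of premise 7 (O(¬inspect_specimen → mute_channel)) is O(¬mute_channel → inspect_specimen), and O(¬mute_channel) is already established, so O(inspect_specimen).
The contrapositive of premise 9 (O(¬stow_gear → ¬inspect_specimen)) is O(inspect_specimen → stow_gear), and O(inspect_specimen) is already established, so O(stow_gear).
Premise 3 is O(stow_gear → countersign_log); since O(stow_gear), deontic closure gives O(countersign_log).
With premise 8, O(countersign_log → cease_operations), the K-axiom yields O(cease_operations).
But premise 5 directly asserts O(¬cease_operations).
We now have both O(cease_operations) and O(¬cease_operations) — cease_operations is simultaneously obligatory and forbidden, violating the D-axiom.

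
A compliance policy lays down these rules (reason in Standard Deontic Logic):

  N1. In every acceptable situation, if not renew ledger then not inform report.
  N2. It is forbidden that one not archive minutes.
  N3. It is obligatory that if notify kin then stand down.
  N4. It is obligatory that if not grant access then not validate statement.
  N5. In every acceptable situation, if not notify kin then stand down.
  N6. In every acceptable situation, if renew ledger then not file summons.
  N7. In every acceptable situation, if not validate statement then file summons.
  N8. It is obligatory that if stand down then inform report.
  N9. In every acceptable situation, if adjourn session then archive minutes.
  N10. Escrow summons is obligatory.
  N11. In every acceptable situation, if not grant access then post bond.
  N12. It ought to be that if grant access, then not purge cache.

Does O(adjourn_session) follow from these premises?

No

Premise 9 is O(adjourn_session → archive_minutes); even if O(archive_minutes) held, inferring O(adjourn_session) would be affirming the consequent — invalid.
No other premise forces O(adjourn_session). An ideal world satisfying every premise can still have adjourn_session false, so O(adjourn_session) is not derivable.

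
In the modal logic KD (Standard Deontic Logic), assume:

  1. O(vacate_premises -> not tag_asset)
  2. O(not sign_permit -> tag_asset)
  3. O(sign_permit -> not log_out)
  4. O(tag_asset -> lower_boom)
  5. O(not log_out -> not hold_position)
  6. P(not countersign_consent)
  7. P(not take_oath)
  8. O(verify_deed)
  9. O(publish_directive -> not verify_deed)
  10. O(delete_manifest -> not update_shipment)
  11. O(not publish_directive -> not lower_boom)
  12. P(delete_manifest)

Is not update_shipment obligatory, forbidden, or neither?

Premise 10 is O(delete_manifest -> not update_shipment), but O(delete_manifest) is not derivable from the premises (the permission P(delete_manifest) asserts only not O(not delete_manifest), not O(delete_manifest)), so it does not yield O(not update_shipment).
No premise or chain of K-axiom applications forces O(not update_shipment), and none forces O(update_shipment). So not update_shipment is neither obligatory nor forbidden under these norms.

Neither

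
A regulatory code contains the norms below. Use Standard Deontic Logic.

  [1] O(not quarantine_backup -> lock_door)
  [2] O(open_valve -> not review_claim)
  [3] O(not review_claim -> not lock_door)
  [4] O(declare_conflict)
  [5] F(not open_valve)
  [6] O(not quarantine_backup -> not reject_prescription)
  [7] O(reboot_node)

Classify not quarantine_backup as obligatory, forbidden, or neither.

Forbidden

Premise 5, F(not open_valve), is equivalent to O(open_valve).
With premise 2, O(open_valve -> not review_claim), the K-axiom yields O(not review_claim).
Applying K to premise 3 (O(not review_claim -> not lock_door)) and O(not review_claim) yields O(not lock_door).
The contrapositive of premise 1 (O(not quarantine_backup -> lock_door)) is O(not lock_door -> quarantine_backup), and O(not lock_door) is already established, so O(quarantine_backup).
Premises 4, 6, 7 do not contribute to this derivation.
Thus O(quarantine_backup), which is F(not quarantine_backup): not quarantine_backup is forbidden.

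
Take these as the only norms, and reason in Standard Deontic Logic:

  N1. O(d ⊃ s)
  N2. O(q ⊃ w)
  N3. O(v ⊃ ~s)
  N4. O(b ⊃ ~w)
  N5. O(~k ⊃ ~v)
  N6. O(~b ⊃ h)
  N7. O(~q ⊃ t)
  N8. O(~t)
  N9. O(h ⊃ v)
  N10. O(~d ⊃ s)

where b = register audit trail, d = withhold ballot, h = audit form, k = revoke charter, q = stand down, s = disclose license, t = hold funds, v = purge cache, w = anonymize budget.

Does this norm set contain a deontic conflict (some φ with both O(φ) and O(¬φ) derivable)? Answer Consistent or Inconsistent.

Premises 1 and 10 cover both cases: O(d ⊃ s) and O(~d ⊃ s). Since d ∨ ~d is a tautology, O(s) follows.
The contrapositive of premise 3 (O(v ⊃ ~s)) is O(s ⊃ ~v), and O(s) is already established, so O(~v).
The contrapositive of premise 9 (O(h ⊃ v)) is O(~v ⊃ ~h), and O(~v) is already established, so O(~h).
Premise 6 is O(~b ⊃ h); contrapositively O(~h ⊃ b). Since O(~h) holds, K gives O(b).
With premise 4, O(b ⊃ ~w), the K-axiom yields O(~w).
The contrapositive of premise 2 (O(q ⊃ w)) is O(~w ⊃ ~q), and O(~w) is already established, so O(~q).
Applying K to premise 7 (O(~q ⊃ t)) and O(~q) yields O(t).
Yet premise 8 states O(~t).
We now have both O(t) and O(~t) — t is simultaneously obligatory and forbidden, violating the D-axiom.

Inconsistent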